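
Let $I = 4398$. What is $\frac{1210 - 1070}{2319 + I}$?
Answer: $\frac{140}{6717} \approx 0.020843$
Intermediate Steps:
$\frac{1210 - 1070}{2319 + I} = \frac{1210 - 1070}{2319 + 4398} = \frac{140}{6717}$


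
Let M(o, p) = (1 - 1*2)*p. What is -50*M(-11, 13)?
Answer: 650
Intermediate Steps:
M(o, p) = -p (M(o, p) = (1 - 2)*p = -p)
-50*M(-11, 13) = -(-50)*13 = -50*(-13) = 650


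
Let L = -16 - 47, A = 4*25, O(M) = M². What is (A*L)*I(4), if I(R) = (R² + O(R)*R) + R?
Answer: -529200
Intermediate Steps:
I(R) = R + R² + R³ (I(R) = (R² + R²*R) + R = (R² + R³) + R = R + R² + R³)
A = 100
L = -63
(A*L)*I(4) = (100*(-63))*(4*(1 + 4 + 4²)) = -25200*(1 + 4 + 16) = -25200*21 = -6300*84 = -529200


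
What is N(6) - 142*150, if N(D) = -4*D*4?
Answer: -21396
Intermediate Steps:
N(D) = -16*D
N(6) - 142*150 = -16*6 - 142*150 = -96 - 21300 = -21396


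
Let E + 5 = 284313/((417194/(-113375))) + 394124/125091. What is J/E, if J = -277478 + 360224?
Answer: -4318283263759884/4032278099540339 ≈ -1.0709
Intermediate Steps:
J = 82746
E = -4032278099540339/52187214654 (E = -5 + (284313/((417194/(-113375))) + 394124/125091) = -5 + (284313/((417194*(-1/113375))) + 394124*(1/125091)) = -5 + (284313/(-417194/113375) + 394124/125091) = -5 + (284313*(-113375/417194) + 394124/125091) = -5 + (-32233986375/417194 + 394124/125091) = -5 - 4032017163467069/52187214654 = -4032278099540339/52187214654 ≈ -77266.)
J/E = 82746/(-4032278099540339/52187214654) = 82746*(-52187214654/4032278099540339) = -4318283263759884/4032278099540339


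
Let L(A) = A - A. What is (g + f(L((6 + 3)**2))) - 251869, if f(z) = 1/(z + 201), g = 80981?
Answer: -34348487/201 ≈ -1.7089e+5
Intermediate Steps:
L(A) = 0
f(z) = 1/(201 + z)
(g + f(L((6 + 3)**2))) - 251869 = (80981 + 1/(201 + 0)) - 251869 = (80981 + 1/201) - 251869 = 16277182/201 - 251869 = -34348487/201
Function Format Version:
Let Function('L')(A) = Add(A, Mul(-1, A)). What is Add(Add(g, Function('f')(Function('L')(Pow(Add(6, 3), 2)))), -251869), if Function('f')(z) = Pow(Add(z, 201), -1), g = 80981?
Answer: Rational(-34348487, 201) ≈ -1.7089e+5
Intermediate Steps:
Function('L')(A) = 0
Function('f')(z) = Pow(Add(201, z), -1)
Add(Add(g, Function('f')(Function('L')(Pow(Add(6, 3), 2)))), -251869) = Add(Add(80981, Pow(Add(201, 0), -1)), -251869) = Add(Add(80981, Pow(201, -1)), -251869) = Add(Add(80981, Rational(1, 201)), -251869) = Add(Rational(16277182, 201), -251869) = Rational(-34348487, 201)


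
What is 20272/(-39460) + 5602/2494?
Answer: 21312069/12301655 ≈ 1.7325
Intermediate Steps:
20272/(-39460) + 5602/2494 = 20272*(-1/39460) + 5602*(1/2494) = -5068/9865 + 2801/1247 = 21312069/12301655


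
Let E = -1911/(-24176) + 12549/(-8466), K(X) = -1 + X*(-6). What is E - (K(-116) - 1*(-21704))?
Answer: -764130081747/34112336 ≈ -22400.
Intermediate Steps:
K(X) = -1 - 6*X
E = -47867683/34112336 (E = -1911*(-1/24176) + 12549*(-1/8466) = 1911/24176 - 4183/2822 = -47867683/34112336 ≈ -1.4032)
E - (K(-116) - 1*(-21704)) = -47867683/34112336 - ((-1 - 6*(-116)) - 1*(-21704)) = -47867683/34112336 - ((-1 + 696) + 21704) = -47867683/34112336 - (695 + 21704) = -47867683/34112336 - 1*22399 = -47867683/34112336 - 22399 = -764130081747/34112336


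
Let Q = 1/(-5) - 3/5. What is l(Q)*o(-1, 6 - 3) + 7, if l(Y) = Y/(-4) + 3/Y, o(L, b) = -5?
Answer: 99/4 ≈ 24.750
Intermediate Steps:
Q = -4/5 (Q = 1*(-1/5) - 3*1/5 = -1/5 - 3/5 = -4/5 ≈ -0.80000)
l(Y) = 3/Y - Y/4 (l(Y) = Y*(-1/4) + 3/Y = -Y/4 + 3/Y = 3/Y - Y/4)
l(Q)*o(-1, 6 - 3) + 7 = (3/(-4/5) - 1/4*(-4/5))*(-5) + 7 = (3*(-5/4) + 1/5)*(-5) + 7 = (-15/4 + 1/5)*(-5) + 7 = -71/20*(-5) + 7 = 71/4 + 7 = 99/4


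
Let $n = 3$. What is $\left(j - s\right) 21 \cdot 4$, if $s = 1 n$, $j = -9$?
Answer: $-1008$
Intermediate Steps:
$s = 3$ ($s = 1 \cdot 3 = 3$)
$\left(j - s\right) 21 \cdot 4 = \left(-9 - 3\right) 21 \cdot 4 = \left(-12\right) 21 \cdot 4 = \left(-252\right) 4 = -1008$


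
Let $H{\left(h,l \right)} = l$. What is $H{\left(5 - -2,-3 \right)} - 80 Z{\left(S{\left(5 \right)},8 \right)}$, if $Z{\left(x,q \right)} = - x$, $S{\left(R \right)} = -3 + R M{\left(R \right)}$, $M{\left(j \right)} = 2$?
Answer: $557$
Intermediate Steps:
$S{\left(R \right)} = -3 + 2 R$ ($S{\left(R \right)} = -3 + R 2 = -3 + 2 R$)
$H{\left(5 - -2,-3 \right)} - 80 Z{\left(S{\left(5 \right)},8 \right)} = -3 - 80 \left(- (-3 + 2 \cdot 5)\right) = -3 - 80 \left(- (-3 + 10)\right) = -3 - 80 \left(\left(-1\right) 7\right) = -3 - -560 = -3 + 560 = 557$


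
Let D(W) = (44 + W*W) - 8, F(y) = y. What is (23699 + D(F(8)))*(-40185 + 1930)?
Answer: -910430745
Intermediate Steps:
D(W) = 36 + W**2 (D(W) = (44 + W**2) - 8 = 36 + W**2)
(23699 + D(F(8)))*(-40185 + 1930) = (23699 + (36 + 8**2))*(-40185 + 1930) = (23699 + (36 + 64))*(-38255) = (23699 + 100)*(-38255) = 23799*(-38255) = -910430745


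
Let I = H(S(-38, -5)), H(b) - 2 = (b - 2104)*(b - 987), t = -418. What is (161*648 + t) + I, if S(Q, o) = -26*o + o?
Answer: 1809810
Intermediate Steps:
S(Q, o) = -25*o
H(b) = 2 + (-2104 + b)*(-987 + b) (H(b) = 2 + (b - 2104)*(b - 987) = 2 + (-2104 + b)*(-987 + b))
I = 1705900 (I = 2076650 + (-25*(-5))**2 - (-77275)*(-5) = 2076650 + 125**2 - 3091*125 = 2076650 + 15625 - 386375 = 1705900)
(161*648 + t) + I = (161*648 - 418) + 1705900 = (104328 - 418) + 1705900 = 103910 + 1705900 = 1809810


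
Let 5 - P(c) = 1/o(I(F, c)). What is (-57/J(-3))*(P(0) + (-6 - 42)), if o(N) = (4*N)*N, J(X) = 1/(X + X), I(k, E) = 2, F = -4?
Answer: -117819/8 ≈ -14727.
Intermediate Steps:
J(X) = 1/(2*X)
o(N) = 4*N²
P(c) = 79/16 (P(c) = 5 - 1/(4*2²) = 5 - 1/(4*4) = 5 - 1/16 = 79/16)
(-57/J(-3))*(P(0) + (-6 - 42)) = (-57/((½)/(-3)))*(79/16 + (-6 - 42)) = (-57/((½)*(-⅓)))*(79/16 - 48) = -57/(-⅙)*(-689/16) = -57*(-6)*(-689/16) = 342*(-689/16) = -117819/8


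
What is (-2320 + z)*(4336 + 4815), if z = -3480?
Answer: -53075800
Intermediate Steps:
(-2320 + z)*(4336 + 4815) = (-2320 - 3480)*(4336 + 4815) = -5800*9151 = -53075800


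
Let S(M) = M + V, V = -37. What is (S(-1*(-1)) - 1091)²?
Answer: 1270129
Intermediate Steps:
S(M) = -37 + M (S(M) = M - 37 = -37 + M)
(S(-1*(-1)) - 1091)² = ((-37 - 1*(-1)) - 1091)² = ((-37 + 1) - 1091)² = (-36 - 1091)² = (-1127)² = 1270129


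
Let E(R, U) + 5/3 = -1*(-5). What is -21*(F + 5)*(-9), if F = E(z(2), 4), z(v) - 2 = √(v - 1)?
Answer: 1575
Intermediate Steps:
z(v) = 2 + √(-1 + v) (z(v) = 2 + √(v - 1) = 2 + √(-1 + v))
E(R, U) = 10/3 (E(R, U) = -5/3 - 1*(-5) = -5/3 + 5 = 10/3)
F = 10/3 ≈ 3.3333
-21*(F + 5)*(-9) = -21*(10/3 + 5)*(-9) = -21*25/3*(-9) = -175*(-9) = 1575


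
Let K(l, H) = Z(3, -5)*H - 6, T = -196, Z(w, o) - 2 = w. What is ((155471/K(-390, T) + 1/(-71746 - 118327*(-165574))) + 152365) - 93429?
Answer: 455980923485711084/7757637711343 ≈ 58778.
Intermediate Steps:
Z(w, o) = 2 + w
K(l, H) = -6 + 5*H (K(l, H) = (2 + 3)*H - 6 = 5*H - 6 = -6 + 5*H)
((155471/K(-390, T) + 1/(-71746 - 118327*(-165574))) + 152365) - 93429 = ((155471/(-6 + 5*(-196)) + 1/(-71746 - 118327*(-165574))) + 152365) - 93429 = ((155471/(-6 - 980) - 1/165574/(-190073)) + 152365) - 93429 = ((155471/(-986) - 1/190073*(-1/165574)) + 152365) - 93429 = ((155471*(-1/986) + 1/31471146902) + 152365) - 93429 = ((-155471/986 + 1/31471146902) + 152365) - 93429 = (-1223212669999964/7757637711343 + 152365) - 93429 = 1180769257218776231/7757637711343 - 93429 = 455980923485711084/7757637711343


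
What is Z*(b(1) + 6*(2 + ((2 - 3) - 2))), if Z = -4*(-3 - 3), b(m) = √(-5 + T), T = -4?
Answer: -144 + 72*I ≈ -144.0 + 72.0*I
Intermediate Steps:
b(m) = 3*I (b(m) = √(-5 - 4) = √(-9) = 3*I)
Z = 24 (Z = -4*(-6) = 24)
Z*(b(1) + 6*(2 + ((2 - 3) - 2))) = 24*(3*I + 6*(2 + ((2 - 3) - 2))) = 24*(3*I + 6*(2 + (-1 - 2))) = 24*(3*I + 6*(2 - 3)) = 24*(3*I + 6*(-1)) = 24*(3*I - 6) = 24*(-6 + 3*I) = -144 + 72*I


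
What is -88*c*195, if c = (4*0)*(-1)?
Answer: 0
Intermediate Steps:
c = 0 (c = 0*(-1) = 0)
-88*c*195 = -88*0*195 = 0*195 = 0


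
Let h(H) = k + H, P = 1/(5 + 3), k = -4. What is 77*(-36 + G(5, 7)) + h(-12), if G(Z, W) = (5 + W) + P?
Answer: -14835/8 ≈ -1854.4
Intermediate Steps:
P = ⅛ (P = 1/8 = ⅛ ≈ 0.12500)
h(H) = -4 + H
G(Z, W) = 41/8 + W (G(Z, W) = (5 + W) + ⅛ = 41/8 + W)
77*(-36 + G(5, 7)) + h(-12) = 77*(-36 + (41/8 + 7)) + (-4 - 12) = 77*(-36 + 97/8) - 16 = 77*(-191/8) - 16 = -14707/8 - 16 = -14835/8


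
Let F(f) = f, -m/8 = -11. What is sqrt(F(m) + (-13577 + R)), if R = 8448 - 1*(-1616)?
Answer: 5*I*sqrt(137) ≈ 58.523*I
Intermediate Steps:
m = 88 (m = -8*(-11) = 88)
R = 10064 (R = 8448 + 1616 = 10064)
sqrt(F(m) + (-13577 + R)) = sqrt(88 + (-13577 + 10064)) = sqrt(88 - 3513) = sqrt(-3425) = 5*I*sqrt(137)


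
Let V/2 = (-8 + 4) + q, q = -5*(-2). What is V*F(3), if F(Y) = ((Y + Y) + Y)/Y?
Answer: 36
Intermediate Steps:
q = 10
F(Y) = 3 (F(Y) = (2*Y + Y)/Y = (3*Y)/Y = 3)
V = 12 (V = 2*((-8 + 4) + 10) = 2*(-4 + 10) = 2*6 = 12)
V*F(3) = 12*3 = 36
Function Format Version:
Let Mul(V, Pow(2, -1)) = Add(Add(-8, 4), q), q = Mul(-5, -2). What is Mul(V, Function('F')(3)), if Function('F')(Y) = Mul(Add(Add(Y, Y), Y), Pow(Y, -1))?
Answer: 36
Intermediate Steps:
q = 10
Function('F')(Y) = 3 (Function('F')(Y) = Mul(Add(Mul(2, Y), Y), Pow(Y, -1)) = Mul(Mul(3, Y), Pow(Y, -1)) = 3)
V = 12 (V = Mul(2, Add(Add(-8, 4), 10)) = Mul(2, Add(-4, 10)) = Mul(2, 6) = 12)
Mul(V, Function('F')(3)) = Mul(12, 3) = 36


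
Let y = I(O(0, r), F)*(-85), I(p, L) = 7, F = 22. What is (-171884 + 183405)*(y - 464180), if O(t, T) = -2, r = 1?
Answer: -5354672775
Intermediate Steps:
y = -595 (y = 7*(-85) = -595)
(-171884 + 183405)*(y - 464180) = (-171884 + 183405)*(-595 - 464180) = 11521*(-464775) = -5354672775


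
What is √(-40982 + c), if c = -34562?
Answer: 2*I*√18886 ≈ 274.85*I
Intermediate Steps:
√(-40982 + c) = √(-40982 - 34562) = √(-75544) = 2*I*√18886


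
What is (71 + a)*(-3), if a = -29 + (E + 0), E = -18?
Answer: -72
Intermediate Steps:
a = -47 (a = -29 + (-18 + 0) = -29 - 18 = -47)
(71 + a)*(-3) = (71 - 47)*(-3) = 24*(-3) = -72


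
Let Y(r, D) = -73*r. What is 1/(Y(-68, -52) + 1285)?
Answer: 1/6249 ≈ 0.00016003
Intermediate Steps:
1/(Y(-68, -52) + 1285) = 1/(-73*(-68) + 1285) = 1/(4964 + 1285) = 1/6249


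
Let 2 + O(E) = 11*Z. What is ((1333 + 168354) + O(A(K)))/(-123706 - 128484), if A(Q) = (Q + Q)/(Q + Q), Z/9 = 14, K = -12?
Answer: -171071/252190 ≈ -0.67834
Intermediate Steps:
Z = 126 (Z = 9*14 = 126)
A(Q) = 1 (A(Q) = (2*Q)/((2*Q)) = (2*Q)*(1/(2*Q)) = 1)
O(E) = 1384 (O(E) = -2 + 11*126 = -2 + 1386 = 1384)
((1333 + 168354) + O(A(K)))/(-123706 - 128484) = ((1333 + 168354) + 1384)/(-123706 - 128484) = (169687 + 1384)/(-252190) = 171071*(-1/252190) = -171071/252190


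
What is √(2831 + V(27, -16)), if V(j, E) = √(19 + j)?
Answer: √(2831 + √46) ≈ 53.271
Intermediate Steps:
√(2831 + V(27, -16)) = √(2831 + √(19 + 27)) = √(2831 + √46)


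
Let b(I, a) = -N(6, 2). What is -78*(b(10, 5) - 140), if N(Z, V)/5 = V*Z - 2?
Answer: 14820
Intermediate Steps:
N(Z, V) = -10 + 5*V*Z (N(Z, V) = 5*(V*Z - 2) = 5*(-2 + V*Z) = -10 + 5*V*Z)
b(I, a) = -50 (b(I, a) = -(-10 + 5*2*6) = -(-10 + 60) = -1*50 = -50)
-78*(b(10, 5) - 140) = -78*(-50 - 140) = -78*(-190) = 14820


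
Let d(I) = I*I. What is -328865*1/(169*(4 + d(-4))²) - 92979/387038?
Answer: -13356863227/2616376880 ≈ -5.1051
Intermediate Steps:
d(I) = I²
-328865*1/(169*(4 + d(-4))²) - 92979/387038 = -328865*1/(169*(4 + (-4)²)²) - 92979/387038 = -328865*1/(169*(4 + 16)²) - 92979*1/387038 = -328865/((20*13)²) - 92979/387038 = -328865/(260²) - 92979/387038 = -328865/67600 - 92979/387038 = -328865*1/67600 - 92979/387038 = -65773/13520 - 92979/387038 = -13356863227/2616376880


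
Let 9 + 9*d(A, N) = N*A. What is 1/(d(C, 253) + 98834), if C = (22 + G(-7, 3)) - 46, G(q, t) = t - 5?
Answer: 9/882919 ≈ 1.0193e-5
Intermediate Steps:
G(q, t) = -5 + t
C = -26 (C = (22 + (-5 + 3)) - 46 = (22 - 2) - 46 = 20 - 46 = -26)
d(A, N) = -1 + A*N/9 (d(A, N) = -1 + (N*A)/9 = -1 + (A*N)/9 = -1 + A*N/9)
1/(d(C, 253) + 98834) = 1/((-1 + (⅑)*(-26)*253) + 98834) = 1/((-1 - 6578/9) + 98834) = 1/(-6587/9 + 98834) = 1/(882919/9) = 9/882919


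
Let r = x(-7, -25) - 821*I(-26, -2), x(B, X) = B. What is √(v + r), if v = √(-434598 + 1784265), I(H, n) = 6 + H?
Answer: √(16413 + 3*√149963) ≈ 132.57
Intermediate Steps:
v = 3*√149963 (v = √1349667 = 3*√149963 ≈ 1161.8)
r = 16413 (r = -7 - 821*(6 - 26) = -7 - 821*(-20) = -7 + 16420 = 16413)
√(v + r) = √(3*√149963 + 16413) = √(16413 + 3*√149963)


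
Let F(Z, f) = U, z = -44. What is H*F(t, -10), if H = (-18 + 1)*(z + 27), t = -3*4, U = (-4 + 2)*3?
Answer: -1734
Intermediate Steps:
U = -6 (U = -2*3 = -6)
t = -12
H = 289 (H = (-18 + 1)*(-44 + 27) = -17*(-17) = 289)
F(Z, f) = -6
H*F(t, -10) = 289*(-6) = -1734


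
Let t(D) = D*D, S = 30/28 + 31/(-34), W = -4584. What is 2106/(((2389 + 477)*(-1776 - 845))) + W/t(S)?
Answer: -243810128723565/1355877373 ≈ -1.7982e+5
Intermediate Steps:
S = 19/119 (S = 30*(1/28) + 31*(-1/34) = 15/14 - 31/34 = 19/119 ≈ 0.15966)
t(D) = D**2
2106/(((2389 + 477)*(-1776 - 845))) + W/t(S) = 2106/(((2389 + 477)*(-1776 - 845))) - 4584/((19/119)**2) = 2106/((2866*(-2621))) - 4584/361/14161 = 2106/(-7511786) - 4584*14161/361 = 2106*(-1/7511786) - 64914024/361 = -1053/3755893 - 64914024/361 = -243810128723565/1355877373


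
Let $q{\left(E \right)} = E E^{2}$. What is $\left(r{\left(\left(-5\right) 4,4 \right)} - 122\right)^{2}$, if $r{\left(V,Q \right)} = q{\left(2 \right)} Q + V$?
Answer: $12100$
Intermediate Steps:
$q{\left(E \right)} = E^{3}$
$r{\left(V,Q \right)} = V + 8 Q$ ($r{\left(V,Q \right)} = 2^{3} Q + V = 8 Q + V = V + 8 Q$)
$\left(r{\left(\left(-5\right) 4,4 \right)} - 122\right)^{2} = \left(\left(\left(-5\right) 4 + 8 \cdot 4\right) - 122\right)^{2} = \left(\left(-20 + 32\right) - 122\right)^{2} = \left(12 - 122\right)^{2} = \left(-110\right)^{2} = 12100$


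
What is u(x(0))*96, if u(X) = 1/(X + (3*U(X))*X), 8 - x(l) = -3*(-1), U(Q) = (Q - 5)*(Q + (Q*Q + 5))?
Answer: 96/5 ≈ 19.200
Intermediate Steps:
U(Q) = (-5 + Q)*(5 + Q + Q**2) (U(Q) = (-5 + Q)*(Q + (Q**2 + 5)) = (-5 + Q)*(Q + (5 + Q**2)) = (-5 + Q)*(5 + Q + Q**2))
x(l) = 5 (x(l) = 8 - (-3)*(-1) = 8 - 1*3 = 8 - 3 = 5)
u(X) = 1/(X + X*(-75 - 12*X**2 + 3*X**3)) (u(X) = 1/(X + (3*(-25 + X**3 - 4*X**2))*X) = 1/(X + (-75 - 12*X**2 + 3*X**3)*X) = 1/(X + X*(-75 - 12*X**2 + 3*X**3)))
u(x(0))*96 = (1/(5*(-74 - 12*5**2 + 3*5**3)))*96 = (1/(5*(-74 - 12*25 + 3*125)))*96 = (1/(5*(-74 - 300 + 375)))*96 = ((1/5)/1)*96 = ((1/5)*1)*96 = (1/5)*96 = 96/5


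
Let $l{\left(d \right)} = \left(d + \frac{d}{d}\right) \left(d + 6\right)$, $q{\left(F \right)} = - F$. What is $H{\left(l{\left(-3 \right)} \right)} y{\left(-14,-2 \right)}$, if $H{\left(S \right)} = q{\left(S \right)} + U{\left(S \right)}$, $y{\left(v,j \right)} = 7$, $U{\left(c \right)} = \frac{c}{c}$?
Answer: $49$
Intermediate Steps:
$U{\left(c \right)} = 1$
$l{\left(d \right)} = \left(1 + d\right) \left(6 + d\right)$ ($l{\left(d \right)} = \left(d + 1\right) \left(6 + d\right) = \left(1 + d\right) \left(6 + d\right)$)
$H{\left(S \right)} = 1 - S$ ($H{\left(S \right)} = - S + 1 = 1 - S$)
$H{\left(l{\left(-3 \right)} \right)} y{\left(-14,-2 \right)} = \left(1 - \left(6 + \left(-3\right)^{2} + 7 \left(-3\right)\right)\right) 7 = \left(1 - \left(6 + 9 - 21\right)\right) 7 = \left(1 - -6\right) 7 = \left(1 + 6\right) 7 = 7 \cdot 7 = 49$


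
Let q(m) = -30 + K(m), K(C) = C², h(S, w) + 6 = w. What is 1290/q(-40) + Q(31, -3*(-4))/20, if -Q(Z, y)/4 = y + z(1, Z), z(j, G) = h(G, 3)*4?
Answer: 129/157 ≈ 0.82166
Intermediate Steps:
h(S, w) = -6 + w
z(j, G) = -12 (z(j, G) = (-6 + 3)*4 = -3*4 = -12)
q(m) = -30 + m²
Q(Z, y) = 48 - 4*y (Q(Z, y) = -4*(y - 12) = -4*(-12 + y) = 48 - 4*y)
1290/q(-40) + Q(31, -3*(-4))/20 = 1290/(-30 + (-40)²) + (48 - (-12)*(-4))/20 = 1290/(-30 + 1600) + (48 - 4*12)*(1/20) = 1290/1570 + (48 - 48)*(1/20) = 1290*(1/1570) + 0*(1/20) = 129/157 + 0 = 129/157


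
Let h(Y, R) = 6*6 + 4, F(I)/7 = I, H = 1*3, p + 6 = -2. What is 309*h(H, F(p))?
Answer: 12360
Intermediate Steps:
p = -8 (p = -6 - 2 = -8)
H = 3
F(I) = 7*I
h(Y, R) = 40 (h(Y, R) = 36 + 4 = 40)
309*h(H, F(p)) = 309*40 = 12360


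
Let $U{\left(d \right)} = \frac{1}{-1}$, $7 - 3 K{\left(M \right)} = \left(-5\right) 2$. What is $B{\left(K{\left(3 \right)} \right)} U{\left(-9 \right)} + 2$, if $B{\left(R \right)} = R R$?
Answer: $- \frac{271}{9} \approx -30.111$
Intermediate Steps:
$K{\left(M \right)} = \frac{17}{3}$ ($K{\left(M \right)} = \frac{7}{3} - \frac{\left(-5\right) 2}{3} = \frac{7}{3} - - \frac{10}{3} = \frac{7}{3} + \frac{10}{3} = \frac{17}{3}$)
$B{\left(R \right)} = R^{2}$
$U{\left(d \right)} = -1$
$B{\left(K{\left(3 \right)} \right)} U{\left(-9 \right)} + 2 = \left(\frac{17}{3}\right)^{2} \left(-1\right) + 2 = \frac{289}{9} \left(-1\right) + 2 = - \frac{289}{9} + 2 = - \frac{271}{9}$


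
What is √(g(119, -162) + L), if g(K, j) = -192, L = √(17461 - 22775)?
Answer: √(-192 + I*√5314) ≈ 2.5858 + 14.096*I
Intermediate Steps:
L = I*√5314 (L = √(-5314) = I*√5314 ≈ 72.897*I)
√(g(119, -162) + L) = √(-192 + I*√5314)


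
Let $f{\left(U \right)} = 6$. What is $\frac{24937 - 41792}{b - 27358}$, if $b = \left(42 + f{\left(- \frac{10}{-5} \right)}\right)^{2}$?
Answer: $\frac{16855}{25054} \approx 0.67275$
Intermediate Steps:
$b = 2304$ ($b = \left(42 + 6\right)^{2} = 48^{2} = 2304$)
$\frac{24937 - 41792}{b - 27358} = \frac{24937 - 41792}{2304 - 27358} = - \frac{16855}{-25054} = \left(-16855\right) \left(- \frac{1}{25054}\right) = \frac{16855}{25054}$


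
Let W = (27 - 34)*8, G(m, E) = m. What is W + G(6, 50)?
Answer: -50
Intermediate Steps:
W = -56 (W = -7*8 = -56)
W + G(6, 50) = -56 + 6 = -50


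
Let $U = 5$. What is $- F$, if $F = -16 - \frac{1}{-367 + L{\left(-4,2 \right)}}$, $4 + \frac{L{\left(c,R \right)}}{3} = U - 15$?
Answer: $\frac{6543}{409} \approx 15.998$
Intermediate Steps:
$L{\left(c,R \right)} = -42$ ($L{\left(c,R \right)} = -12 + 3 \left(5 - 15\right) = -12 + 3 \left(-10\right) = -12 - 30 = -42$)
$F = - \frac{6543}{409}$ ($F = -16 - \frac{1}{-367 - 42} = -16 - \frac{1}{-409} = -16 - - \frac{1}{409} = -16 + \frac{1}{409} = - \frac{6543}{409} \approx -15.998$)
$- F = \left(-1\right) \left(- \frac{6543}{409}\right) = \frac{6543}{409}$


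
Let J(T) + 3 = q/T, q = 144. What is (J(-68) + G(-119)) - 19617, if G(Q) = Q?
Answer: -335599/17 ≈ -19741.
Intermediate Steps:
J(T) = -3 + 144/T
(J(-68) + G(-119)) - 19617 = ((-3 + 144/(-68)) - 119) - 19617 = ((-3 + 144*(-1/68)) - 119) - 19617 = ((-3 - 36/17) - 119) - 19617 = (-87/17 - 119) - 19617 = -2110/17 - 19617 = -335599/17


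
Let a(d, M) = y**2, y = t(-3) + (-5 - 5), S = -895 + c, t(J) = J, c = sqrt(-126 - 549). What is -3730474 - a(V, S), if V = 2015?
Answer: -3730643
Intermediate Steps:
c = 15*I*sqrt(3) (c = sqrt(-675) = 15*I*sqrt(3) ≈ 25.981*I)
S = -895 + 15*I*sqrt(3) ≈ -895.0 + 25.981*I
y = -13 (y = -3 + (-5 - 5) = -3 - 10 = -13)
a(d, M) = 169 (a(d, M) = (-13)**2 = 169)
-3730474 - a(V, S) = -3730474 - 1*169 = -3730474 - 169 = -3730643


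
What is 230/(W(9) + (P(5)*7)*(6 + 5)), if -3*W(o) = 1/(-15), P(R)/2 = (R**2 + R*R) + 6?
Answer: 10350/388081 ≈ 0.026670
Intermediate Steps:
P(R) = 12 + 4*R**2 (P(R) = 2*((R**2 + R*R) + 6) = 2*((R**2 + R**2) + 6) = 2*(2*R**2 + 6) = 2*(6 + 2*R**2) = 12 + 4*R**2)
W(o) = 1/45 (W(o) = -1/(3*(-15)) = -(-1)/(3*15) = -1/3*(-1/15) = 1/45)
230/(W(9) + (P(5)*7)*(6 + 5)) = 230/(1/45 + ((12 + 4*5**2)*7)*(6 + 5)) = 230/(1/45 + ((12 + 4*25)*7)*11) = 230/(1/45 + ((12 + 100)*7)*11) = 230/(1/45 + (112*7)*11) = 230/(1/45 + 784*11) = 230/(1/45 + 8624) = 230/(388081/45) = (45/388081)*230 = 10350/388081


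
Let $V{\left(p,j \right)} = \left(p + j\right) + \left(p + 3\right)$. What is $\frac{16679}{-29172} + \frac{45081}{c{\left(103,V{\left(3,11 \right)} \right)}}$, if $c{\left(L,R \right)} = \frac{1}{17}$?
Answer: $\frac{1719748705}{2244} \approx 7.6638 \cdot 10^{5}$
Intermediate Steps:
$V{\left(p,j \right)} = 3 + j + 2 p$ ($V{\left(p,j \right)} = \left(j + p\right) + \left(3 + p\right) = 3 + j + 2 p$)
$c{\left(L,R \right)} = \frac{1}{17}$
$\frac{16679}{-29172} + \frac{45081}{c{\left(103,V{\left(3,11 \right)} \right)}} = \frac{16679}{-29172} + 45081 \frac{1}{\frac{1}{17}} = 16679 \left(- \frac{1}{29172}\right) + 45081 \cdot 17 = - \frac{1283}{2244} + 766377 = \frac{1719748705}{2244}$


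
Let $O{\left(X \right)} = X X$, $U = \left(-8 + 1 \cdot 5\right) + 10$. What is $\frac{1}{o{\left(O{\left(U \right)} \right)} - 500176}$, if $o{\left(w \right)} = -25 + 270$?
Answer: $- \frac{1}{499931} \approx -2.0003 \cdot 10^{-6}$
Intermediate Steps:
$U = 7$ ($U = \left(-8 + 5\right) + 10 = -3 + 10 = 7$)
$O{\left(X \right)} = X^{2}$
$o{\left(w \right)} = 245$
$\frac{1}{o{\left(O{\left(U \right)} \right)} - 500176} = \frac{1}{245 - 500176} = \frac{1}{-499931} = - \frac{1}{499931}$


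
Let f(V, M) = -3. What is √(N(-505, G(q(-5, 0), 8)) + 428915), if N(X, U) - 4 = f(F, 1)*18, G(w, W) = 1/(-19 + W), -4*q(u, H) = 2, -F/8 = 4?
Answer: √428865 ≈ 654.88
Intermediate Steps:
F = -32 (F = -8*4 = -32)
q(u, H) = -½ (q(u, H) = -¼*2 = -½)
N(X, U) = -50 (N(X, U) = 4 - 3*18 = 4 - 54 = -50)
√(N(-505, G(q(-5, 0), 8)) + 428915) = √(-50 + 428915) = √428865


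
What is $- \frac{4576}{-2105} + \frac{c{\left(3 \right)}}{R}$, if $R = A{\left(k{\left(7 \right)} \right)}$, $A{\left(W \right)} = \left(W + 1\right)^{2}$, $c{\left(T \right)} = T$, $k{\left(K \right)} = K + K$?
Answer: $\frac{69061}{31575} \approx 2.1872$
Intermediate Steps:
$k{\left(K \right)} = 2 K$
$A{\left(W \right)} = \left(1 + W\right)^{2}$
$R = 225$ ($R = \left(1 + 2 \cdot 7\right)^{2} = \left(1 + 14\right)^{2} = 15^{2} = 225$)
$- \frac{4576}{-2105} + \frac{c{\left(3 \right)}}{R} = - \frac{4576}{-2105} + \frac{3}{225} = \left(-4576\right) \left(- \frac{1}{2105}\right) + 3 \cdot \frac{1}{225} = \frac{4576}{2105} + \frac{1}{75} = \frac{69061}{31575}$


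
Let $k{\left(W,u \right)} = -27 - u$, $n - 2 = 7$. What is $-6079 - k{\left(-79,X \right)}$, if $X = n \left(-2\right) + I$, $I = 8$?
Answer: $-6062$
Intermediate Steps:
$n = 9$ ($n = 2 + 7 = 9$)
$X = -10$ ($X = 9 \left(-2\right) + 8 = -18 + 8 = -10$)
$-6079 - k{\left(-79,X \right)} = -6079 - \left(-27 - -10\right) = -6079 - \left(-27 + 10\right) = -6079 - -17 = -6079 + 17 = -6062$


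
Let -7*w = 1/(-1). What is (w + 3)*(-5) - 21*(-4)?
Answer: 478/7 ≈ 68.286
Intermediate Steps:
w = ⅐ (w = -⅐/(-1) = -⅐*(-1) = ⅐ ≈ 0.14286)
(w + 3)*(-5) - 21*(-4) = (⅐ + 3)*(-5) - 21*(-4) = (22/7)*(-5) + 84 = -110/7 + 84 = 478/7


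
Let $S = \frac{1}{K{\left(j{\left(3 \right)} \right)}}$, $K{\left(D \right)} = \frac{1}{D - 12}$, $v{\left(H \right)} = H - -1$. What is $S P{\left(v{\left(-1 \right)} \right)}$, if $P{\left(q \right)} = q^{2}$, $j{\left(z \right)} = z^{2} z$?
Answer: $0$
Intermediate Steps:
$j{\left(z \right)} = z^{3}$
$v{\left(H \right)} = 1 + H$ ($v{\left(H \right)} = H + 1 = 1 + H$)
$K{\left(D \right)} = \frac{1}{-12 + D}$
$S = 15$ ($S = \frac{1}{\frac{1}{-12 + 3^{3}}} = \frac{1}{\frac{1}{-12 + 27}} = \frac{1}{\frac{1}{15}} = 15$)
$S P{\left(v{\left(-1 \right)} \right)} = 15 \left(1 - 1\right)^{2} = 15 \cdot 0^{2} = 15 \cdot 0 = 0$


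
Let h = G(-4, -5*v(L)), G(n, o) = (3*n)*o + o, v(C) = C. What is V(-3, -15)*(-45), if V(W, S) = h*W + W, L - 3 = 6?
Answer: 66960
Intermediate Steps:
L = 9 (L = 3 + 6 = 9)
G(n, o) = o + 3*n*o (G(n, o) = 3*n*o + o = o + 3*n*o)
h = 495 (h = (-5*9)*(1 + 3*(-4)) = -45*(1 - 12) = -45*(-11) = 495)
V(W, S) = 496*W (V(W, S) = 495*W + W = 496*W)
V(-3, -15)*(-45) = (496*(-3))*(-45) = -1488*(-45) = 66960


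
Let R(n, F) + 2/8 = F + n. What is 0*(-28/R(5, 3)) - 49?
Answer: -49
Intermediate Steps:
R(n, F) = -¼ + F + n (R(n, F) = -¼ + (F + n) = -¼ + F + n)
0*(-28/R(5, 3)) - 49 = 0*(-28/(-¼ + 3 + 5)) - 49 = 0*(-28/31/4) - 49 = 0*(-28*4/31) - 49 = 0*(-112/31) - 49 = 0 - 49 = -49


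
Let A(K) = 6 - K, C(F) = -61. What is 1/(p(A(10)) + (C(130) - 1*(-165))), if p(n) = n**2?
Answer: 1/120 ≈ 0.0083333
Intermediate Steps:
1/(p(A(10)) + (C(130) - 1*(-165))) = 1/((6 - 1*10)**2 + (-61 - 1*(-165))) = 1/((6 - 10)**2 + (-61 + 165)) = 1/((-4)**2 + 104) = 1/(16 + 104) = 1/120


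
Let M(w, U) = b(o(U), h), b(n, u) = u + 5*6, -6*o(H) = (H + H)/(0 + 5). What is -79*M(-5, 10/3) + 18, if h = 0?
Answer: -2352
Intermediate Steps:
o(H) = -H/15 (o(H) = -(H + H)/(6*(0 + 5)) = -2*H/(6*5) = -H/15)
b(n, u) = 30 + u (b(n, u) = u + 30 = 30 + u)
M(w, U) = 30 (M(w, U) = 30 + 0 = 30)
-79*M(-5, 10/3) + 18 = -79*30 + 18 = -2370 + 18 = -2352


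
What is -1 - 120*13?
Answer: -1561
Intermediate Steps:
-1 - 120*13 = -1 - 20*78 = -1 - 1560 = -1561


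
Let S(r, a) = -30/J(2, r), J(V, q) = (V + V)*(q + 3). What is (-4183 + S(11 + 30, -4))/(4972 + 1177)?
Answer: -368119/541112 ≈ -0.68030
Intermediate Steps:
J(V, q) = 2*V*(3 + q) (J(V, q) = (2*V)*(3 + q) = 2*V*(3 + q))
S(r, a) = -30/(12 + 4*r) (S(r, a) = -30*1/(4*(3 + r)) = -30/(12 + 4*r))
(-4183 + S(11 + 30, -4))/(4972 + 1177) = (-4183 - 15/(6 + 2*(11 + 30)))/(4972 + 1177) = (-4183 - 15/(6 + 2*41))/6149 = (-4183 - 15/(6 + 82))*(1/6149) = (-4183 - 15/88)*(1/6149) = -368119/88*1/6149 = -368119/541112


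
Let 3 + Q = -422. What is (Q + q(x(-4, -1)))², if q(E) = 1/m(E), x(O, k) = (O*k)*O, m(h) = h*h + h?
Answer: 10403796001/57600 ≈ 1.8062e+5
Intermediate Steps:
m(h) = h + h² (m(h) = h² + h = h + h²)
x(O, k) = k*O²
Q = -425 (Q = -3 - 422 = -425)
q(E) = 1/(E*(1 + E))
(Q + q(x(-4, -1)))² = (-425 + 1/(((-1*(-4)²))*(1 - 1*(-4)²)))² = (-425 + 1/(((-1*16))*(1 - 1*16)))² = (-425 + 1/((-16)*(1 - 16)))² = (-425 - 1/16/(-15))² = (-425 - 1/16*(-1/15))² = (-425 + 1/240)² = (-101999/240)² = 10403796001/57600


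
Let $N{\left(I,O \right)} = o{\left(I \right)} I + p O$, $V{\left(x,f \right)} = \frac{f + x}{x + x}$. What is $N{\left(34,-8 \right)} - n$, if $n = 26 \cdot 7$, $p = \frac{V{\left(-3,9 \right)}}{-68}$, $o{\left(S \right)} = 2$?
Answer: $- \frac{1940}{17} \approx -114.12$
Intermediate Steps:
$V{\left(x,f \right)} = \frac{f + x}{2 x}$
$p = \frac{1}{68}$ ($p = \frac{\frac{1}{2} \frac{1}{-3} \left(9 - 3\right)}{-68} = \frac{1}{2} \left(- \frac{1}{3}\right) 6 \left(- \frac{1}{68}\right) = \left(-1\right) \left(- \frac{1}{68}\right) = \frac{1}{68} \approx 0.014706$)
$n = 182$
$N{\left(I,O \right)} = 2 I + \frac{O}{68}$
$N{\left(34,-8 \right)} - n = \left(2 \cdot 34 + \frac{1}{68} \left(-8\right)\right) - 182 = \left(68 - \frac{2}{17}\right) - 182 = \frac{1154}{17} - 182 = - \frac{1940}{17}$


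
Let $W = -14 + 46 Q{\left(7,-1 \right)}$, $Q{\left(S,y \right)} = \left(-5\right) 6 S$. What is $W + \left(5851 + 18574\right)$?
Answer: $14751$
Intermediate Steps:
$Q{\left(S,y \right)} = - 30 S$
$W = -9674$ ($W = -14 + 46 \left(\left(-30\right) 7\right) = -14 + 46 \left(-210\right) = -14 - 9660 = -9674$)
$W + \left(5851 + 18574\right) = -9674 + \left(5851 + 18574\right) = -9674 + 24425 = 14751$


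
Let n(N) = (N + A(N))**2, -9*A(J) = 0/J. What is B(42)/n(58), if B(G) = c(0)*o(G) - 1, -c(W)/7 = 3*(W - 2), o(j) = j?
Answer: 1763/3364 ≈ 0.52408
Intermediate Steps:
A(J) = 0 (A(J) = -0/J = -1/9*0 = 0)
c(W) = 42 - 21*W (c(W) = -21*(W - 2) = -21*(-2 + W) = -7*(-6 + 3*W) = 42 - 21*W)
n(N) = N**2 (n(N) = (N + 0)**2 = N**2)
B(G) = -1 + 42*G (B(G) = (42 - 21*0)*G - 1 = (42 + 0)*G - 1 = 42*G - 1 = -1 + 42*G)
B(42)/n(58) = (-1 + 42*42)/(58**2) = (-1 + 1764)/3364 = 1763*(1/3364) = 1763/3364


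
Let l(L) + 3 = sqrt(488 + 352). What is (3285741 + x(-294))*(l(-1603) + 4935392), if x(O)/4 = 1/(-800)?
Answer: 3243281992714411/200 + 657148199*sqrt(210)/100 ≈ 1.6217e+13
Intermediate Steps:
l(L) = -3 + 2*sqrt(210) (l(L) = -3 + sqrt(488 + 352) = -3 + sqrt(840) = -3 + 2*sqrt(210))
x(O) = -1/200 (x(O) = 4/(-800) = 4*(-1/800) = -1/200)
(3285741 + x(-294))*(l(-1603) + 4935392) = (3285741 - 1/200)*((-3 + 2*sqrt(210)) + 4935392) = 657148199*(4935389 + 2*sqrt(210))/200 = 3243281992714411/200 + 657148199*sqrt(210)/100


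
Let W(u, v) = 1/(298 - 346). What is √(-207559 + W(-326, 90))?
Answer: I*√29888499/12 ≈ 455.59*I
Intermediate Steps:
W(u, v) = -1/48 (W(u, v) = 1/(-48) = -1/48)
√(-207559 + W(-326, 90)) = √(-207559 - 1/48) = √(-9962833/48) = I*√29888499/12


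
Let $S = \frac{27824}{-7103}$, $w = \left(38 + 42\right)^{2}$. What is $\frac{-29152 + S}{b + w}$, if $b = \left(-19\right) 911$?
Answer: $\frac{207094480}{77486627} \approx 2.6726$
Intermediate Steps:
$b = -17309$
$w = 6400$ ($w = 80^{2} = 6400$)
$S = - \frac{27824}{7103}$ ($S = 27824 \left(- \frac{1}{7103}\right) = - \frac{27824}{7103} \approx -3.9172$)
$\frac{-29152 + S}{b + w} = \frac{-29152 - \frac{27824}{7103}}{-17309 + 6400} = - \frac{207094480}{7103 \left(-10909\right)} = \left(- \frac{207094480}{7103}\right) \left(- \frac{1}{10909}\right) = \frac{207094480}{77486627}$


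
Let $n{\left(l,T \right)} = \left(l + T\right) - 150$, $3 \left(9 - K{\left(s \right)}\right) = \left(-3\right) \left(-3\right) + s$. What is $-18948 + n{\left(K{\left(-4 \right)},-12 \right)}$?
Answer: $- \frac{57308}{3} \approx -19103.0$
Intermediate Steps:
$K{\left(s \right)} = 6 - \frac{s}{3}$ ($K{\left(s \right)} = 9 - \frac{\left(-3\right) \left(-3\right) + s}{3} = 9 - \frac{9 + s}{3} = 9 - \left(3 + \frac{s}{3}\right) = 6 - \frac{s}{3}$)
$n{\left(l,T \right)} = -150 + T + l$ ($n{\left(l,T \right)} = \left(T + l\right) - 150 = -150 + T + l$)
$-18948 + n{\left(K{\left(-4 \right)},-12 \right)} = -18948 - \frac{464}{3} = - \frac{57308}{3}$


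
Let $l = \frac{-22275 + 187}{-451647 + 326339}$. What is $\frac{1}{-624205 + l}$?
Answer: $- \frac{31327}{19554464513} \approx -1.602 \cdot 10^{-6}$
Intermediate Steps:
$l = \frac{5522}{31327}$ ($l = - \frac{22088}{-125308} = \left(-22088\right) \left(- \frac{1}{125308}\right) = \frac{5522}{31327} \approx 0.17627$)
$\frac{1}{-624205 + l} = \frac{1}{-624205 + \frac{5522}{31327}} = \frac{1}{- \frac{19554464513}{31327}} = - \frac{31327}{19554464513}$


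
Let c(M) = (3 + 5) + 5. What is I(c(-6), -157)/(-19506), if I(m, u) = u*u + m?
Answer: -12331/9753 ≈ -1.2643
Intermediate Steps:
c(M) = 13 (c(M) = 8 + 5 = 13)
I(m, u) = m + u² (I(m, u) = u² + m = m + u²)
I(c(-6), -157)/(-19506) = (13 + (-157)²)/(-19506) = (13 + 24649)*(-1/19506) = 24662*(-1/19506) = -12331/9753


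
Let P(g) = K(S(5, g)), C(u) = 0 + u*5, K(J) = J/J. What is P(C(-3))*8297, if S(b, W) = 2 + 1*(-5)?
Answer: 8297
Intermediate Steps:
S(b, W) = -3 (S(b, W) = 2 - 5 = -3)
K(J) = 1
C(u) = 5*u (C(u) = 0 + 5*u = 5*u)
P(g) = 1
P(C(-3))*8297 = 1*8297 = 8297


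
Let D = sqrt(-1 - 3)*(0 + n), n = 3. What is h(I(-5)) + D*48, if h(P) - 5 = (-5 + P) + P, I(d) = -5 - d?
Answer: 288*I ≈ 288.0*I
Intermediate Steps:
h(P) = 2*P (h(P) = 5 + ((-5 + P) + P) = 5 + (-5 + 2*P) = 2*P)
D = 6*I (D = sqrt(-1 - 3)*(0 + 3) = sqrt(-4)*3 = (2*I)*3 = 6*I ≈ 6.0*I)
h(I(-5)) + D*48 = 2*(-5 - 1*(-5)) + (6*I)*48 = 2*(-5 + 5) + 288*I = 2*0 + 288*I = 0 + 288*I = 288*I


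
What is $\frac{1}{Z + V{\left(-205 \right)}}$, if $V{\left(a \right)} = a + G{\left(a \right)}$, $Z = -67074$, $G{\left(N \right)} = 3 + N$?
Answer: $- \frac{1}{67481} \approx -1.4819 \cdot 10^{-5}$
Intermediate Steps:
$V{\left(a \right)} = 3 + 2 a$ ($V{\left(a \right)} = a + \left(3 + a\right) = 3 + 2 a$)
$\frac{1}{Z + V{\left(-205 \right)}} = \frac{1}{-67074 + \left(3 + 2 \left(-205\right)\right)} = \frac{1}{-67074 + \left(3 - 410\right)} = \frac{1}{-67074 - 407} = \frac{1}{-67481} = - \frac{1}{67481}$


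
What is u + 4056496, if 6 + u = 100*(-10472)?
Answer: 3009290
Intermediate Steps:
u = -1047206 (u = -6 + 100*(-10472) = -6 - 1047200 = -1047206)
u + 4056496 = -1047206 + 4056496 = 3009290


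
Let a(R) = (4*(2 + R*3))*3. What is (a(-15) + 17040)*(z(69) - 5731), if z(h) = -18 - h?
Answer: -96136632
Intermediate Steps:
a(R) = 24 + 36*R (a(R) = (4*(2 + 3*R))*3 = (8 + 12*R)*3 = 24 + 36*R)
(a(-15) + 17040)*(z(69) - 5731) = ((24 + 36*(-15)) + 17040)*((-18 - 1*69) - 5731) = ((24 - 540) + 17040)*((-18 - 69) - 5731) = (-516 + 17040)*(-87 - 5731) = 16524*(-5818) = -96136632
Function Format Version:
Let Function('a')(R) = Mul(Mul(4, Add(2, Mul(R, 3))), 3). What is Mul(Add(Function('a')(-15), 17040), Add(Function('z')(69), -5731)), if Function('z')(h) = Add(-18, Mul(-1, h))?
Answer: -96136632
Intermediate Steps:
Function('a')(R) = Add(24, Mul(36, R)) (Function('a')(R) = Mul(Mul(4, Add(2, Mul(3, R))), 3) = Mul(Add(8, Mul(12, R)), 3) = Add(24, Mul(36, R)))
Mul(Add(Function('a')(-15), 17040), Add(Function('z')(69), -5731)) = Mul(Add(Add(24, Mul(36, -15)), 17040), Add(Add(-18, Mul(-1, 69)), -5731)) = Mul(Add(Add(24, -540), 17040), Add(Add(-18, -69), -5731)) = Mul(Add(-516, 17040), Add(-87, -5731)) = Mul(16524, -5818) = -96136632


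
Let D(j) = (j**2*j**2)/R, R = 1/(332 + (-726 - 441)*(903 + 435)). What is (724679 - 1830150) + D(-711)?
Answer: -398944995399390745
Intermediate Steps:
R = -1/1561114 (R = 1/(332 - 1167*1338) = 1/(332 - 1561446) = 1/(-1561114) = -1/1561114 ≈ -6.4057e-7)
D(j) = -1561114*j**4 (D(j) = (j**2*j**2)/(-1/1561114) = j**4*(-1561114) = -1561114*j**4)
(724679 - 1830150) + D(-711) = (724679 - 1830150) - 1561114*(-711)**4 = -1105471 - 1561114*255551481441 = -1105471 - 398944995398285274 = -398944995399390745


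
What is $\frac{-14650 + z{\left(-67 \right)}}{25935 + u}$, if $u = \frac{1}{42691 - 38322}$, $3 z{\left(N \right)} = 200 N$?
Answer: $- \frac{125281075}{169965024} \approx -0.7371$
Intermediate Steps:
$z{\left(N \right)} = \frac{200 N}{3}$
$u = \frac{1}{4369} \approx 0.00022889$
$\frac{-14650 + z{\left(-67 \right)}}{25935 + u} = \frac{-14650 + \frac{200}{3} \left(-67\right)}{25935 + \frac{1}{4369}} = \frac{-14650 - \frac{13400}{3}}{\frac{113310016}{4369}} = \left(- \frac{57350}{3}\right) \frac{4369}{113310016} = - \frac{125281075}{169965024}$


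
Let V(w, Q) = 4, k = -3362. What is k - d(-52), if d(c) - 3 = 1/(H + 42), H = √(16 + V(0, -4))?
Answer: -2934301/872 + √5/872 ≈ -3365.0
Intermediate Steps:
H = 2*√5 (H = √(16 + 4) = √20 = 2*√5 ≈ 4.4721)
d(c) = 3 + 1/(42 + 2*√5) (d(c) = 3 + 1/(2*√5 + 42) = 3 + 1/(42 + 2*√5))
k - d(-52) = -3362 - (2637/872 - √5/872) = -3362 + (-2637/872 + √5/872) = -2934301/872 + √5/872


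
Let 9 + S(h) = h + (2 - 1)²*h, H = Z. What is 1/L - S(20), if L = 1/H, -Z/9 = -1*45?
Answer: 374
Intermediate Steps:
Z = 405 (Z = -(-9)*45 = -9*(-45) = 405)
H = 405
S(h) = -9 + 2*h (S(h) = -9 + (h + (2 - 1)²*h) = -9 + (h + 1²*h) = -9 + (h + 1*h) = -9 + (h + h) = -9 + 2*h)
L = 1/405 ≈ 0.0024691
1/L - S(20) = 1/(1/405) - (-9 + 2*20) = 405 - (-9 + 40) = 405 - 1*31 = 405 - 31 = 374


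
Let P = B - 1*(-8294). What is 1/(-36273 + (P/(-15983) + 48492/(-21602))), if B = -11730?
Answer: -172632383/6262244840141 ≈ -2.7567e-5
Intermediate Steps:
P = -3436 (P = -11730 - 1*(-8294) = -11730 + 8294 = -3436)
1/(-36273 + (P/(-15983) + 48492/(-21602))) = 1/(-36273 + (-3436/(-15983) + 48492/(-21602))) = 1/(-36273 + (-3436*(-1/15983) + 48492*(-1/21602))) = 1/(-36273 + (3436/15983 - 24246/10801)) = 1/(-36273 - 350411582/172632383) = 1/(-6262244840141/172632383) = -172632383/6262244840141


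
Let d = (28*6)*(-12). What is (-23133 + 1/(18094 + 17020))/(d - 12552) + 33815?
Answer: 17298562821041/511540752 ≈ 33817.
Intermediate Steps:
d = -2016 (d = 168*(-12) = -2016)
(-23133 + 1/(18094 + 17020))/(d - 12552) + 33815 = (-23133 + 1/(18094 + 17020))/(-2016 - 12552) + 33815 = (-23133 + 1/35114)/(-14568) + 33815 = (-23133 + 1/35114)*(-1/14568) + 33815 = -812292161/35114*(-1/14568) + 33815 = 812292161/511540752 + 33815 = 17298562821041/511540752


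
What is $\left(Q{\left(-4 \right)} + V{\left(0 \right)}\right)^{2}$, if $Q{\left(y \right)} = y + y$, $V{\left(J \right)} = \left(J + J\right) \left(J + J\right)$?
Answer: $64$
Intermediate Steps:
$V{\left(J \right)} = 4 J^{2}$ ($V{\left(J \right)} = 2 J 2 J = 4 J^{2}$)
$Q{\left(y \right)} = 2 y$
$\left(Q{\left(-4 \right)} + V{\left(0 \right)}\right)^{2} = \left(2 \left(-4\right) + 4 \cdot 0^{2}\right)^{2} = \left(-8 + 4 \cdot 0\right)^{2} = \left(-8 + 0\right)^{2} = \left(-8\right)^{2} = 64$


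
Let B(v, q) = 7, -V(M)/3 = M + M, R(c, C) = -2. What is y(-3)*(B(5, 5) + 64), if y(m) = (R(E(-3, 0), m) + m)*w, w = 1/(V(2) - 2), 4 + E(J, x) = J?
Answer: 355/14 ≈ 25.357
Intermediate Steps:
E(J, x) = -4 + J
V(M) = -6*M (V(M) = -3*(M + M) = -6*M)
w = -1/14 (w = 1/(-6*2 - 2) = 1/(-12 - 2) = 1/(-14) = -1/14 ≈ -0.071429)
y(m) = ⅐ - m/14 (y(m) = (-2 + m)*(-1/14) = ⅐ - m/14)
y(-3)*(B(5, 5) + 64) = (⅐ - 1/14*(-3))*(7 + 64) = (⅐ + 3/14)*71 = (5/14)*71 = 355/14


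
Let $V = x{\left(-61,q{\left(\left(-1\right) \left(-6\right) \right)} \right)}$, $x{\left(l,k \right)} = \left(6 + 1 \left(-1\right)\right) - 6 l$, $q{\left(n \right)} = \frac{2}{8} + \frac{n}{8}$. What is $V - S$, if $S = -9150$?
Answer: $9521$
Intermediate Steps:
$q{\left(n \right)} = \frac{1}{4} + \frac{n}{8}$ ($q{\left(n \right)} = 2 \cdot \frac{1}{8} + n \frac{1}{8} = \frac{1}{4} + \frac{n}{8}$)
$x{\left(l,k \right)} = 5 - 6 l$ ($x{\left(l,k \right)} = \left(6 - 1\right) - 6 l = 5 - 6 l$)
$V = 371$ ($V = 5 - -366 = 5 + 366 = 371$)
$V - S = 371 - -9150 = 371 + 9150 = 9521$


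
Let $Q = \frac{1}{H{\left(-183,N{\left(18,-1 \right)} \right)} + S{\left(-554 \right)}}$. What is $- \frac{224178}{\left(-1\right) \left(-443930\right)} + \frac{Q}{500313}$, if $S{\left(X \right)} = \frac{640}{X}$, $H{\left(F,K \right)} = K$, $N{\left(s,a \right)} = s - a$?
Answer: $- \frac{277201321520846}{548929912647435} \approx -0.50498$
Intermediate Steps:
$Q = \frac{277}{4943}$ ($Q = \frac{1}{\left(18 - -1\right) + \frac{640}{-554}} = \frac{1}{\left(18 + 1\right) + 640 \left(- \frac{1}{554}\right)} = \frac{1}{19 - \frac{320}{277}} = \frac{1}{\frac{4943}{277}} = \frac{277}{4943} \approx 0.056039$)
$- \frac{224178}{\left(-1\right) \left(-443930\right)} + \frac{Q}{500313} = - \frac{224178}{\left(-1\right) \left(-443930\right)} + \frac{277}{4943 \cdot 500313} = - \frac{224178}{443930} + \frac{277}{4943} \cdot \frac{1}{500313} = \left(-224178\right) \frac{1}{443930} + \frac{277}{2473047159} = - \frac{112089}{221965} + \frac{277}{2473047159} = - \frac{277201321520846}{548929912647435}$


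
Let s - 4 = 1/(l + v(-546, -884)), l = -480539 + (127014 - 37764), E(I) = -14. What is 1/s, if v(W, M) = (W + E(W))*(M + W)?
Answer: 409511/1638045 ≈ 0.25000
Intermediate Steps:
v(W, M) = (-14 + W)*(M + W) (v(W, M) = (W - 14)*(M + W) = (-14 + W)*(M + W))
l = -391289 (l = -480539 + 89250 = -391289)
s = 1638045/409511 (s = 4 + 1/(-391289 + ((-546)**2 - 14*(-884) - 14*(-546) - 884*(-546))) = 4 + 1/(-391289 + (298116 + 12376 + 7644 + 482664)) = 4 + 1/(-391289 + 800800) = 4 + 1/409511 = 1638045/409511 ≈ 4.0000)
1/s = 1/(1638045/409511) = 409511/1638045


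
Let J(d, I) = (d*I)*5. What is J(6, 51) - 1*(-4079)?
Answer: 5609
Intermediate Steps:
J(d, I) = 5*I*d (J(d, I) = (I*d)*5 = 5*I*d)
J(6, 51) - 1*(-4079) = 5*51*6 - 1*(-4079) = 1530 + 4079 = 5609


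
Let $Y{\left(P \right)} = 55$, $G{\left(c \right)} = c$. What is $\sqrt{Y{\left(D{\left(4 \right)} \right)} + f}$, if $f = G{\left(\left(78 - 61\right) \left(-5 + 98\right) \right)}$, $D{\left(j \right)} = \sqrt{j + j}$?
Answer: $2 \sqrt{409} \approx 40.448$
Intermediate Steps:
$D{\left(j \right)} = \sqrt{2} \sqrt{j}$ ($D{\left(j \right)} = \sqrt{2 j} = \sqrt{2} \sqrt{j}$)
$f = 1581$ ($f = \left(78 - 61\right) \left(-5 + 98\right) = 17 \cdot 93 = 1581$)
$\sqrt{Y{\left(D{\left(4 \right)} \right)} + f} = \sqrt{55 + 1581} = \sqrt{1636} = 2 \sqrt{409}$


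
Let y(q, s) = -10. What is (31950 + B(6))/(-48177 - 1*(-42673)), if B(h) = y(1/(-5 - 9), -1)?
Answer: -7985/1376 ≈ -5.8031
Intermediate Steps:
B(h) = -10
(31950 + B(6))/(-48177 - 1*(-42673)) = (31950 - 10)/(-48177 - 1*(-42673)) = 31940/(-48177 + 42673) = 31940/(-5504) = 31940*(-1/5504) = -7985/1376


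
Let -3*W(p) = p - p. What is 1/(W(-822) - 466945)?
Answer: -1/466945 ≈ -2.1416e-6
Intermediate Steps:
W(p) = 0 (W(p) = -(p - p)/3 = -1/3*0 = 0)
1/(W(-822) - 466945) = 1/(0 - 466945) = 1/(-466945) = -1/466945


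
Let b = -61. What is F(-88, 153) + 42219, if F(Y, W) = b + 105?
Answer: 42263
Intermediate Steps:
F(Y, W) = 44 (F(Y, W) = -61 + 105 = 44)
F(-88, 153) + 42219 = 44 + 42219 = 42263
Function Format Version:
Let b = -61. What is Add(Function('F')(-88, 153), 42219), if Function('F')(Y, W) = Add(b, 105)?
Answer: 42263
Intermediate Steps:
Function('F')(Y, W) = 44 (Function('F')(Y, W) = Add(-61, 105) = 44)
Add(Function('F')(-88, 153), 42219) = Add(44, 42219) = 42263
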